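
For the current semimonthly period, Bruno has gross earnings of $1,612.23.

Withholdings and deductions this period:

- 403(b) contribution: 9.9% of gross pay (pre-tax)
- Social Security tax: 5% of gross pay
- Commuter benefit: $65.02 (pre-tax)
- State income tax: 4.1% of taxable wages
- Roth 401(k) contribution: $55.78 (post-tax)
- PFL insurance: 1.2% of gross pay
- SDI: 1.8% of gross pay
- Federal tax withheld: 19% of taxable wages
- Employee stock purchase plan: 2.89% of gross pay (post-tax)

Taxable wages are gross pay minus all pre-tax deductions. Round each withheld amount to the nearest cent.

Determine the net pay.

$835.72

Commuter benefit: $65.02
403(b) contribution: $1,612.23 × 0.099 = $159.61
Pre-tax total = $65.02 + $159.61 = $224.63
Taxable wages = $1,612.23 − $224.63 = $1,387.60
State income tax: $1,387.60 × 0.041 = $56.89
Federal tax withheld: $1,387.60 × 0.19 = $263.64
Social Security tax: $1,612.23 × 0.05 = $80.61
PFL insurance: $1,612.23 × 0.012 = $19.35
SDI: $1,612.23 × 0.018 = $29.02
Employee stock purchase plan: $1,612.23 × 0.0289 = $46.59
Roth 401(k) contribution: $55.78
Total deductions = $65.02 + $159.61 + $56.89 + $263.64 + $80.61 + $19.35 + $29.02 + $46.59 + $55.78 = $776.51
Net pay = $1,612.23 − $776.51 = $835.72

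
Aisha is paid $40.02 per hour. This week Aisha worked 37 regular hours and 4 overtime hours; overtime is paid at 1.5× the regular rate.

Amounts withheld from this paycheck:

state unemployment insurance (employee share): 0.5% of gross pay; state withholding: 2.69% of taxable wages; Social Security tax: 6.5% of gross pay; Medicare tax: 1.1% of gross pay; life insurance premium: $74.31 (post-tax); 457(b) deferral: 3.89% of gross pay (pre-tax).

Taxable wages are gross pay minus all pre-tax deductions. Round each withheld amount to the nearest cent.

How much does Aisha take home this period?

$1,395.73

Regular pay: 37 × $40.02 = $1,480.74
Overtime pay: 4 × $40.02 × 1.5 = $240.12
Gross pay = $1,480.74 + $240.12 = $1,720.86
457(b) deferral: $1,720.86 × 0.0389 = $66.94
Taxable wages = $1,720.86 − $66.94 = $1,653.92
State withholding: $1,653.92 × 0.0269 = $44.49
State unemployment insurance (employee share): $1,720.86 × 0.005 = $8.60
Medicare tax: $1,720.86 × 0.011 = $18.93
Social Security tax: $1,720.86 × 0.065 = $111.86
Life insurance premium: $74.31
Total deductions = $66.94 + $44.49 + $8.60 + $18.93 + $111.86 + $74.31 = $325.13
Net pay = $1,720.86 − $325.13 = $1,395.73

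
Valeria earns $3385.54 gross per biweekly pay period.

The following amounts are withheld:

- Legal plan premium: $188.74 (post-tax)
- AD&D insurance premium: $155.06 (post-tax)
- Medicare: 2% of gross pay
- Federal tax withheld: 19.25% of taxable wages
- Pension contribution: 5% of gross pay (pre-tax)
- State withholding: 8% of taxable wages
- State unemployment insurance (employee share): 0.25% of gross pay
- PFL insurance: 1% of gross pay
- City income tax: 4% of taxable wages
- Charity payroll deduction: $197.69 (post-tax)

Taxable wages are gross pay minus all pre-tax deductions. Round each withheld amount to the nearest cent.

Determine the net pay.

$1559.66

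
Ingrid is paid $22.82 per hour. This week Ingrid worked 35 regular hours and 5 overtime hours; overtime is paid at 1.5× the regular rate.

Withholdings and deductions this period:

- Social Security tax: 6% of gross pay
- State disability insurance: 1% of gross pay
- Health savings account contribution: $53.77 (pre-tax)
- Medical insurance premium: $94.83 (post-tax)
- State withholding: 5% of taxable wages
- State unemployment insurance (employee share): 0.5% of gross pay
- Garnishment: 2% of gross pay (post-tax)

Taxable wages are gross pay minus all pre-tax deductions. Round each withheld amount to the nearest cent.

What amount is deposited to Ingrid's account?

$683.31

Regular pay: 35 × $22.82 = $798.70
Overtime pay: 5 × $22.82 × 1.5 = $171.15
Gross pay = $798.70 + $171.15 = $969.85
Health savings account contribution: $53.77
Taxable wages = $969.85 − $53.77 = $916.08
State withholding: $916.08 × 0.05 = $45.80
State unemployment insurance (employee share): $969.85 × 0.005 = $4.85
Social Security tax: $969.85 × 0.06 = $58.19
State disability insurance: $969.85 × 0.01 = $9.70
Garnishment: $969.85 × 0.02 = $19.40
Medical insurance premium: $94.83
Total deductions = $53.77 + $45.80 + $4.85 + $58.19 + $9.70 + $19.40 + $94.83 = $286.54
Net pay = $969.85 − $286.54 = $683.31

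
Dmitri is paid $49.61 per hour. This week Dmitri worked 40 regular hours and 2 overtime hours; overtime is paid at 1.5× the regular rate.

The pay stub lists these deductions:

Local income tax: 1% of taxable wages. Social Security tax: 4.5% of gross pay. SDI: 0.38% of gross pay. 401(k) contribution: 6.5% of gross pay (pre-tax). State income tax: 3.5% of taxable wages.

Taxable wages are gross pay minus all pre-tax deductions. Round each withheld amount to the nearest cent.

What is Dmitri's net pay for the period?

Regular pay: 40 × $49.61 = $1984.40
Overtime pay: 2 × $49.61 × 1.5 = $148.83
Gross pay = $1984.40 + $148.83 = $2133.23
401(k) contribution: $2133.23 × 0.065 = $138.66
Taxable wages = $2133.23 − $138.66 = $1994.57
Local income tax: $1994.57 × 0.01 = $19.95
State income tax: $1994.57 × 0.035 = $69.81
Social Security tax: $2133.23 × 0.045 = $96.00
SDI: $2133.23 × 0.0038 = $8.11
Total deductions = $138.66 + $19.95 + $69.81 + $96.00 + $8.11 = $332.53
Net pay = $2133.23 − $332.53 = $1800.70

$1800.70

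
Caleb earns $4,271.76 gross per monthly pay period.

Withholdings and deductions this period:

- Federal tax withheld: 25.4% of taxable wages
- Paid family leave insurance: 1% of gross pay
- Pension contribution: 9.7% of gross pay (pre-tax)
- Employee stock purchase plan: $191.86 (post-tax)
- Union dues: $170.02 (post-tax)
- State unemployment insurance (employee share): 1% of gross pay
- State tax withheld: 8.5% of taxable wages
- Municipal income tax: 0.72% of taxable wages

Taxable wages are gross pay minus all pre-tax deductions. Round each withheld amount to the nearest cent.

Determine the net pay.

$2,074.65

Pension contribution: $4,271.76 × 0.097 = $414.36
Taxable wages = $4,271.76 − $414.36 = $3,857.40
State tax withheld: $3,857.40 × 0.085 = $327.88
Municipal income tax: $3,857.40 × 0.0072 = $27.77
Federal tax withheld: $3,857.40 × 0.254 = $979.78
Paid family leave insurance: $4,271.76 × 0.01 = $42.72
State unemployment insurance (employee share): $4,271.76 × 0.01 = $42.72
Employee stock purchase plan: $191.86
Union dues: $170.02
Total deductions = $414.36 + $327.88 + $27.77 + $979.78 + $42.72 + $42.72 + $191.86 + $170.02 = $2,197.11
Net pay = $4,271.76 − $2,197.11 = $2,074.65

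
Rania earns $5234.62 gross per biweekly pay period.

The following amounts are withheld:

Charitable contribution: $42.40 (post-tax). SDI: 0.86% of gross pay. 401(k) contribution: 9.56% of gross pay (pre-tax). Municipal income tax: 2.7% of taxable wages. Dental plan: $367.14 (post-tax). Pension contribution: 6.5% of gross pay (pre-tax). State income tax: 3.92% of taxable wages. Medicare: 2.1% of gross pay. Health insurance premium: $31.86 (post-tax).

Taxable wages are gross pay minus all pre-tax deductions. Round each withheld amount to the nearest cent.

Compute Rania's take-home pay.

$3506.71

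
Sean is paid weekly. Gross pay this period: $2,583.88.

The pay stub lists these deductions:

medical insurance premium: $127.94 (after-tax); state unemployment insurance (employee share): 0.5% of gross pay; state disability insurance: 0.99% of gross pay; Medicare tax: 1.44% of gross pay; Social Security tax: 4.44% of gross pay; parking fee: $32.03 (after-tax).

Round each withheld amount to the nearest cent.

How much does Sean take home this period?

$2,233.48

Medicare tax: $2,583.88 × 0.0144 = $37.21
Social Security tax: $2,583.88 × 0.0444 = $114.72
State disability insurance: $2,583.88 × 0.0099 = $25.58
State unemployment insurance (employee share): $2,583.88 × 0.005 = $12.92
Medical insurance premium: $127.94
Parking fee: $32.03
Total deductions = $37.21 + $114.72 + $25.58 + $12.92 + $127.94 + $32.03 = $350.40
Net pay = $2,583.88 − $350.40 = $2,233.48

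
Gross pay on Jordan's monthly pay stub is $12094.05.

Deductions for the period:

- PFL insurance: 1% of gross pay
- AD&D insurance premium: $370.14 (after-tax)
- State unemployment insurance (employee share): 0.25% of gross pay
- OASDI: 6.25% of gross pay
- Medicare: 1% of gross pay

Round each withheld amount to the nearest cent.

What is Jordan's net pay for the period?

$10695.91

Medicare: $12094.05 × 0.01 = $120.94
PFL insurance: $12094.05 × 0.01 = $120.94
State unemployment insurance (employee share): $12094.05 × 0.0025 = $30.24
OASDI: $12094.05 × 0.0625 = $755.88
AD&D insurance premium: $370.14
Total deductions = $120.94 + $120.94 + $30.24 + $755.88 + $370.14 = $1398.14
Net pay = $12094.05 − $1398.14 = $10695.91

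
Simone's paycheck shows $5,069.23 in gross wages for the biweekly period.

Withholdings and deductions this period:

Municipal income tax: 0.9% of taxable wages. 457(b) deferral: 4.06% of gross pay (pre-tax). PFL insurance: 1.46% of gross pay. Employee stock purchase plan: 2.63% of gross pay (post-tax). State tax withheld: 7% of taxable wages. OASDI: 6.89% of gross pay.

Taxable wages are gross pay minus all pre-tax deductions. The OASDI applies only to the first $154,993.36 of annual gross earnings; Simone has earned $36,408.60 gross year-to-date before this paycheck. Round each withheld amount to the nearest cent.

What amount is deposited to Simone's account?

$3,922.61

457(b) deferral: $5,069.23 × 0.0406 = $205.81
Taxable wages = $5,069.23 − $205.81 = $4,863.42
State tax withheld: $4,863.42 × 0.07 = $340.44
Municipal income tax: $4,863.42 × 0.009 = $43.77
OASDI: cap not yet reached, full $5,069.23 is subject → $5,069.23 × 0.0689 = $349.27
PFL insurance: $5,069.23 × 0.0146 = $74.01
Employee stock purchase plan: $5,069.23 × 0.0263 = $133.32
Total deductions = $205.81 + $340.44 + $43.77 + $349.27 + $74.01 + $133.32 = $1,146.62
Net pay = $5,069.23 − $1,146.62 = $3,922.61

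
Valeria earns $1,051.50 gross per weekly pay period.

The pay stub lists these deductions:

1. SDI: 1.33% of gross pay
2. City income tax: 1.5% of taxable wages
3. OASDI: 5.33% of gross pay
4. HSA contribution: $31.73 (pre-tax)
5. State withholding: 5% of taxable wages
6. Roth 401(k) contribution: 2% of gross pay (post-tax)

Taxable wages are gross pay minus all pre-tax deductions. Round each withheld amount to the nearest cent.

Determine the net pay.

HSA contribution: $31.73
Taxable wages = $1,051.50 − $31.73 = $1,019.77
City income tax: $1,019.77 × 0.015 = $15.30
State withholding: $1,019.77 × 0.05 = $50.99
SDI: $1,051.50 × 0.0133 = $13.98
OASDI: $1,051.50 × 0.0533 = $56.04
Roth 401(k) contribution: $1,051.50 × 0.02 = $21.03
Total deductions = $31.73 + $15.30 + $50.99 + $13.98 + $56.04 + $21.03 = $189.07
Net pay = $1,051.50 − $189.07 = $862.43

$862.43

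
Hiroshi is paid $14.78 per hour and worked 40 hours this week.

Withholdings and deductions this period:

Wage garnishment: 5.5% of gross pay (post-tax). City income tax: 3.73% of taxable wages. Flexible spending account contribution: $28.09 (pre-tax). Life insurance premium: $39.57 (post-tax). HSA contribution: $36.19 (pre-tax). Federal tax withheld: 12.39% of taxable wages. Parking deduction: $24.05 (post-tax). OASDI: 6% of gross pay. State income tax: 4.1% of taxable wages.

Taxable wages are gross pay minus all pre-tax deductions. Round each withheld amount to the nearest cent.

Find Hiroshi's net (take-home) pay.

$288.77

Gross pay: 40 × $14.78 = $591.20
Flexible spending account contribution: $28.09
HSA contribution: $36.19
Pre-tax total = $28.09 + $36.19 = $64.28
Taxable wages = $591.20 − $64.28 = $526.92
City income tax: $526.92 × 0.0373 = $19.65
State income tax: $526.92 × 0.041 = $21.60
Federal tax withheld: $526.92 × 0.1239 = $65.29
OASDI: $591.20 × 0.06 = $35.47
Life insurance premium: $39.57
Wage garnishment: $591.20 × 0.055 = $32.52
Parking deduction: $24.05
Total deductions = $28.09 + $36.19 + $19.65 + $21.60 + $65.29 + $35.47 + $39.57 + $32.52 + $24.05 = $302.43
Net pay = $591.20 − $302.43 = $288.77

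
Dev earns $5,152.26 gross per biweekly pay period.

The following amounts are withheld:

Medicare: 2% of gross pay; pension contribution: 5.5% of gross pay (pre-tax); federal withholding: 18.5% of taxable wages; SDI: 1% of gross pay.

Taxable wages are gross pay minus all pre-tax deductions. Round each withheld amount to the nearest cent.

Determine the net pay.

$3,813.58

Pension contribution: $5,152.26 × 0.055 = $283.37
Taxable wages = $5,152.26 − $283.37 = $4,868.89
Federal withholding: $4,868.89 × 0.185 = $900.74
Medicare: $5,152.26 × 0.02 = $103.05
SDI: $5,152.26 × 0.01 = $51.52
Total deductions = $283.37 + $900.74 + $103.05 + $51.52 = $1,338.68
Net pay = $5,152.26 − $1,338.68 = $3,813.58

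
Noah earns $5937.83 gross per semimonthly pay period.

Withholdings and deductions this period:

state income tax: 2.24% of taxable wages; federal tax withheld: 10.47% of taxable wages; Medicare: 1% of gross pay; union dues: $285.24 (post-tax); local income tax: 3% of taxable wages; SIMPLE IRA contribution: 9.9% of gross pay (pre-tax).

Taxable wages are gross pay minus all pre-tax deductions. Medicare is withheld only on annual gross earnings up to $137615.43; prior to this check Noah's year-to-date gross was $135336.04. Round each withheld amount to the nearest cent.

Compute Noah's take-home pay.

$4201.47

SIMPLE IRA contribution: $5937.83 × 0.099 = $587.85
Taxable wages = $5937.83 − $587.85 = $5349.98
Federal tax withheld: $5349.98 × 0.1047 = $560.14
State income tax: $5349.98 × 0.0224 = $119.84
Local income tax: $5349.98 × 0.03 = $160.50
Medicare: only $137615.43 − $135336.04 = $2279.39 of this check is subject → $2279.39 × 0.01 = $22.79
Union dues: $285.24
Total deductions = $587.85 + $560.14 + $119.84 + $160.50 + $22.79 + $285.24 = $1736.36
Net pay = $5937.83 − $1736.36 = $4201.47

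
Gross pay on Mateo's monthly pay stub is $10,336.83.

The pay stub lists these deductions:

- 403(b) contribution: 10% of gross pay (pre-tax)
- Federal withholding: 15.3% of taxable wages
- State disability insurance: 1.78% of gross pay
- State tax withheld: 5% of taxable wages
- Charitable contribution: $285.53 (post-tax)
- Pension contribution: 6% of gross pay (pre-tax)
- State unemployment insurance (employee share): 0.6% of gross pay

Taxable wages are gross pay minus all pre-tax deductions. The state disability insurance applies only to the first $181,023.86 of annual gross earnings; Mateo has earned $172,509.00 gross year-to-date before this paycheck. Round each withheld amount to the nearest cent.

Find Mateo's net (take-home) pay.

403(b) contribution: $10,336.83 × 0.1 = $1,033.68
Pension contribution: $10,336.83 × 0.06 = $620.21
Pre-tax total = $1,033.68 + $620.21 = $1,653.89
Taxable wages = $10,336.83 − $1,653.89 = $8,682.94
Federal withholding: $8,682.94 × 0.153 = $1,328.49
State tax withheld: $8,682.94 × 0.05 = $434.15
State unemployment insurance (employee share): $10,336.83 × 0.006 = $62.02
State disability insurance: only $181,023.86 − $172,509.00 = $8,514.86 of this check is subject → $8,514.86 × 0.0178 = $151.56
Charitable contribution: $285.53
Total deductions = $1,033.68 + $620.21 + $1,328.49 + $434.15 + $62.02 + $151.56 + $285.53 = $3,915.64
Net pay = $10,336.83 − $3,915.64 = $6,421.19

$6,421.19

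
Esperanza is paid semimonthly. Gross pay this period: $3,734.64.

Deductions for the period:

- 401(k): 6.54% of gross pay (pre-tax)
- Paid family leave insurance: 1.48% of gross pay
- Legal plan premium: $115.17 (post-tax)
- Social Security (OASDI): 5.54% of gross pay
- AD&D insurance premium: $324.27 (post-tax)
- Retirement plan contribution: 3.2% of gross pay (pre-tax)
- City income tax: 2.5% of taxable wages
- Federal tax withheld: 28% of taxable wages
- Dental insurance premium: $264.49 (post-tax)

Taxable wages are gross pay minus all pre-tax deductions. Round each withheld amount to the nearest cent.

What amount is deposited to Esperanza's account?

$1,376.66

401(k): $3,734.64 × 0.0654 = $244.25
Retirement plan contribution: $3,734.64 × 0.032 = $119.51
Pre-tax total = $244.25 + $119.51 = $363.76
Taxable wages = $3,734.64 − $363.76 = $3,370.88
City income tax: $3,370.88 × 0.025 = $84.27
Federal tax withheld: $3,370.88 × 0.28 = $943.85
Social Security (OASDI): $3,734.64 × 0.0554 = $206.90
Paid family leave insurance: $3,734.64 × 0.0148 = $55.27
AD&D insurance premium: $324.27
Legal plan premium: $115.17
Dental insurance premium: $264.49
Total deductions = $244.25 + $119.51 + $84.27 + $943.85 + $206.90 + $55.27 + $324.27 + $115.17 + $264.49 = $2,357.98
Net pay = $3,734.64 − $2,357.98 = $1,376.66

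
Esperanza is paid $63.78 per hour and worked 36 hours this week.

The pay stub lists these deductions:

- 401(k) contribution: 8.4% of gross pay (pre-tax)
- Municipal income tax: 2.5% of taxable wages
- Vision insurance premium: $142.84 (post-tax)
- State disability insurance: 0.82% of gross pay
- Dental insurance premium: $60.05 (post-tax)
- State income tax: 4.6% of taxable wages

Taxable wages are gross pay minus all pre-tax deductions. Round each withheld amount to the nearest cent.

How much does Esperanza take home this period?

$1,732.16

Gross pay: 36 × $63.78 = $2,296.08
401(k) contribution: $2,296.08 × 0.084 = $192.87
Taxable wages = $2,296.08 − $192.87 = $2,103.21
Municipal income tax: $2,103.21 × 0.025 = $52.58
State income tax: $2,103.21 × 0.046 = $96.75
State disability insurance: $2,296.08 × 0.0082 = $18.83
Dental insurance premium: $60.05
Vision insurance premium: $142.84
Total deductions = $192.87 + $52.58 + $96.75 + $18.83 + $60.05 + $142.84 = $563.92
Net pay = $2,296.08 − $563.92 = $1,732.16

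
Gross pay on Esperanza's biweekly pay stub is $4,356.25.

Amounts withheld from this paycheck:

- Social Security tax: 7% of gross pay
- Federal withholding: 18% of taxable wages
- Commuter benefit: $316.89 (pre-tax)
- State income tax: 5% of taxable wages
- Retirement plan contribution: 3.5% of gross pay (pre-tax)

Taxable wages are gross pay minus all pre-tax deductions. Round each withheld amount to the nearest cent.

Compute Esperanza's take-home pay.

Commuter benefit: $316.89
Retirement plan contribution: $4,356.25 × 0.035 = $152.47
Pre-tax total = $316.89 + $152.47 = $469.36
Taxable wages = $4,356.25 − $469.36 = $3,886.89
Federal withholding: $3,886.89 × 0.18 = $699.64
State income tax: $3,886.89 × 0.05 = $194.34
Social Security tax: $4,356.25 × 0.07 = $304.94
Total deductions = $316.89 + $152.47 + $699.64 + $194.34 + $304.94 = $1,668.28
Net pay = $4,356.25 − $1,668.28 = $2,687.97

$2,687.97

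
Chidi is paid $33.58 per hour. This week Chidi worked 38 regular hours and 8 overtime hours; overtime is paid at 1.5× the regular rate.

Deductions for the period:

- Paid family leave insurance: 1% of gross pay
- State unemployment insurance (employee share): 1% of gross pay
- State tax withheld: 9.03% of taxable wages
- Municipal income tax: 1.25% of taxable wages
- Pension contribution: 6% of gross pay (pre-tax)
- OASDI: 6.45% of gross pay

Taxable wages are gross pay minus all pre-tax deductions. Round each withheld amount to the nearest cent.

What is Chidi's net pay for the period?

$1,274.13

Regular pay: 38 × $33.58 = $1,276.04
Overtime pay: 8 × $33.58 × 1.5 = $402.96
Gross pay = $1,276.04 + $402.96 = $1,679.00
Pension contribution: $1,679.00 × 0.06 = $100.74
Taxable wages = $1,679.00 − $100.74 = $1,578.26
State tax withheld: $1,578.26 × 0.0903 = $142.52
Municipal income tax: $1,578.26 × 0.0125 = $19.73
State unemployment insurance (employee share): $1,679.00 × 0.01 = $16.79
Paid family leave insurance: $1,679.00 × 0.01 = $16.79
OASDI: $1,679.00 × 0.0645 = $108.30
Total deductions = $100.74 + $142.52 + $19.73 + $16.79 + $16.79 + $108.30 = $404.87
Net pay = $1,679.00 − $404.87 = $1,274.13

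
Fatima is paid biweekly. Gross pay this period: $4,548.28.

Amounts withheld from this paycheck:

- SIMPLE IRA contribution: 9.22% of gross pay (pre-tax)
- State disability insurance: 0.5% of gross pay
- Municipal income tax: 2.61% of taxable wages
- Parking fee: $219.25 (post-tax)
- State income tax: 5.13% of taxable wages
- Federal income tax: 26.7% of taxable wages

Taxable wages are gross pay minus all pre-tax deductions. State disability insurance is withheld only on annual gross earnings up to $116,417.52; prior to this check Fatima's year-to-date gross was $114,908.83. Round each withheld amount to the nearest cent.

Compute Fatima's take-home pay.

$2,480.14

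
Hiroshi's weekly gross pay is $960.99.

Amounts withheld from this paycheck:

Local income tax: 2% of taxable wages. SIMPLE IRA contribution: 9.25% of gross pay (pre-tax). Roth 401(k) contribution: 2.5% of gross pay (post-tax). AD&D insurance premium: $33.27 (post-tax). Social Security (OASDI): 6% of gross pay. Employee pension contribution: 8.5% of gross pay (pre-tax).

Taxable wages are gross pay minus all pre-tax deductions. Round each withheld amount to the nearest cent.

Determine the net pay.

$659.66

Employee pension contribution: $960.99 × 0.085 = $81.68
SIMPLE IRA contribution: $960.99 × 0.0925 = $88.89
Pre-tax total = $81.68 + $88.89 = $170.57
Taxable wages = $960.99 − $170.57 = $790.42
Local income tax: $790.42 × 0.02 = $15.81
Social Security (OASDI): $960.99 × 0.06 = $57.66
Roth 401(k) contribution: $960.99 × 0.025 = $24.02
AD&D insurance premium: $33.27
Total deductions = $81.68 + $88.89 + $15.81 + $57.66 + $24.02 + $33.27 = $301.33
Net pay = $960.99 − $301.33 = $659.66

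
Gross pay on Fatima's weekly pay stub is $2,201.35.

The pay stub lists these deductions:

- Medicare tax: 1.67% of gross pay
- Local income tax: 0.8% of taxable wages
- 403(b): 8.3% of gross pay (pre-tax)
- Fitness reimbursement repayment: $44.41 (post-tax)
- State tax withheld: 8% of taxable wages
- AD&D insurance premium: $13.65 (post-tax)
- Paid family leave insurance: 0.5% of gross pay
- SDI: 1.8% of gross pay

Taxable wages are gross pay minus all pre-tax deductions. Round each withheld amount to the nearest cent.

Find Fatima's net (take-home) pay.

403(b): $2,201.35 × 0.083 = $182.71
Taxable wages = $2,201.35 − $182.71 = $2,018.64
Local income tax: $2,018.64 × 0.008 = $16.15
State tax withheld: $2,018.64 × 0.08 = $161.49
SDI: $2,201.35 × 0.018 = $39.62
Medicare tax: $2,201.35 × 0.0167 = $36.76
Paid family leave insurance: $2,201.35 × 0.005 = $11.01
Fitness reimbursement repayment: $44.41
AD&D insurance premium: $13.65
Total deductions = $182.71 + $16.15 + $161.49 + $39.62 + $36.76 + $11.01 + $44.41 + $13.65 = $505.80
Net pay = $2,201.35 − $505.80 = $1,695.55

$1,695.55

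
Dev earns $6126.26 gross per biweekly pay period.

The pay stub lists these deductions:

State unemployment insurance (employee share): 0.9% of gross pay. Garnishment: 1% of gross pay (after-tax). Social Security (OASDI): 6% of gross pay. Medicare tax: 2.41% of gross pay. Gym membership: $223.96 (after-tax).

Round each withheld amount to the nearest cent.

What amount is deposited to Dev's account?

State unemployment insurance (employee share): $6126.26 × 0.009 = $55.14
Medicare tax: $6126.26 × 0.0241 = $147.64
Social Security (OASDI): $6126.26 × 0.06 = $367.58
Gym membership: $223.96
Garnishment: $6126.26 × 0.01 = $61.26
Total deductions = $55.14 + $147.64 + $367.58 + $223.96 + $61.26 = $855.58
Net pay = $6126.26 − $855.58 = $5270.68

$5270.68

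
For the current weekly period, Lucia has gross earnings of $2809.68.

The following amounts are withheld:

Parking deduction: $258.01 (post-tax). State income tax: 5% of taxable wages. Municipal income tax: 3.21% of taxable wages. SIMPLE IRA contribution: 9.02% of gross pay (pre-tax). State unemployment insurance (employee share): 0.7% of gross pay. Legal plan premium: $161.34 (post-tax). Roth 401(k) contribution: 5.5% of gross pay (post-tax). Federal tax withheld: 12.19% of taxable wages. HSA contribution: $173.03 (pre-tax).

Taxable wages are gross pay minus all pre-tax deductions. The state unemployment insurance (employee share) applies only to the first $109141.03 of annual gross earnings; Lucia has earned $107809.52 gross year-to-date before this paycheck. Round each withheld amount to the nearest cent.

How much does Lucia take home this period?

$1313.85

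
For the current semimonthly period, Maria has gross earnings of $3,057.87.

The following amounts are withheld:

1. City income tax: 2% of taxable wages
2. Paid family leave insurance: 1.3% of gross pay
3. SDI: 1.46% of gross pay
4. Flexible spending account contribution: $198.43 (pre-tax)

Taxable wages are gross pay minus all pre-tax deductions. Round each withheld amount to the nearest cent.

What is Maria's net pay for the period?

$2,717.86

Flexible spending account contribution: $198.43
Taxable wages = $3,057.87 − $198.43 = $2,859.44
City income tax: $2,859.44 × 0.02 = $57.19
Paid family leave insurance: $3,057.87 × 0.013 = $39.75
SDI: $3,057.87 × 0.0146 = $44.64
Total deductions = $198.43 + $57.19 + $39.75 + $44.64 = $340.01
Net pay = $3,057.87 − $340.01 = $2,717.86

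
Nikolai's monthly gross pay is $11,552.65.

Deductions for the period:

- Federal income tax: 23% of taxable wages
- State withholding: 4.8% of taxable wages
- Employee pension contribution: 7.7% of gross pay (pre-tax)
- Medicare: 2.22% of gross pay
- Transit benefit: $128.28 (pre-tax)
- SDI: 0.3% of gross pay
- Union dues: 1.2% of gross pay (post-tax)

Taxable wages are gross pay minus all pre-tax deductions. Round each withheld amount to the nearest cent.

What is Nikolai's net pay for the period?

Employee pension contribution: $11,552.65 × 0.077 = $889.55
Transit benefit: $128.28
Pre-tax total = $889.55 + $128.28 = $1,017.83
Taxable wages = $11,552.65 − $1,017.83 = $10,534.82
Federal income tax: $10,534.82 × 0.23 = $2,423.01
State withholding: $10,534.82 × 0.048 = $505.67
SDI: $11,552.65 × 0.003 = $34.66
Medicare: $11,552.65 × 0.0222 = $256.47
Union dues: $11,552.65 × 0.012 = $138.63
Total deductions = $889.55 + $128.28 + $2,423.01 + $505.67 + $34.66 + $256.47 + $138.63 = $4,376.27
Net pay = $11,552.65 − $4,376.27 = $7,176.38

$7,176.38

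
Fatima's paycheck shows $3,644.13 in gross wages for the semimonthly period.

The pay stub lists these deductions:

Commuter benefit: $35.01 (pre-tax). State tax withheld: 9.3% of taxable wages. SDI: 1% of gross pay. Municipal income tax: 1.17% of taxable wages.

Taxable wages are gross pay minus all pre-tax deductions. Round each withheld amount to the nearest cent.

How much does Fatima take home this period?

$3,194.80

Commuter benefit: $35.01
Taxable wages = $3,644.13 − $35.01 = $3,609.12
State tax withheld: $3,609.12 × 0.093 = $335.65
Municipal income tax: $3,609.12 × 0.0117 = $42.23
SDI: $3,644.13 × 0.01 = $36.44
Total deductions = $35.01 + $335.65 + $42.23 + $36.44 = $449.33
Net pay = $3,644.13 − $449.33 = $3,194.80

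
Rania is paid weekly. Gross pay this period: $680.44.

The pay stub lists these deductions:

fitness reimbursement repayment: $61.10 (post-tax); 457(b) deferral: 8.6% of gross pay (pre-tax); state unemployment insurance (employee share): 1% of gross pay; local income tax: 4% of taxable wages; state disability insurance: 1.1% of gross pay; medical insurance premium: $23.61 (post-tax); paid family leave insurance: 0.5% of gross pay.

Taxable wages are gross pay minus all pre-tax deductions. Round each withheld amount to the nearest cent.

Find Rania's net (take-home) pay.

$494.65

457(b) deferral: $680.44 × 0.086 = $58.52
Taxable wages = $680.44 − $58.52 = $621.92
Local income tax: $621.92 × 0.04 = $24.88
Paid family leave insurance: $680.44 × 0.005 = $3.40
State disability insurance: $680.44 × 0.011 = $7.48
State unemployment insurance (employee share): $680.44 × 0.01 = $6.80
Fitness reimbursement repayment: $61.10
Medical insurance premium: $23.61
Total deductions = $58.52 + $24.88 + $3.40 + $7.48 + $6.80 + $61.10 + $23.61 = $185.79
Net pay = $680.44 − $185.79 = $494.65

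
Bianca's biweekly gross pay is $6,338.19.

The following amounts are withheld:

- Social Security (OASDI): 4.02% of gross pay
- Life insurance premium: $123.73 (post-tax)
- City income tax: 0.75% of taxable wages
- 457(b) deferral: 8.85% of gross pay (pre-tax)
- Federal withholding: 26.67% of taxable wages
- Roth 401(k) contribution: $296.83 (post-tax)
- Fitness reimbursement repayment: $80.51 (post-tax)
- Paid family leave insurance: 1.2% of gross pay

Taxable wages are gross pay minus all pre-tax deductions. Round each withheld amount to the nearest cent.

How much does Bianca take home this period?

$3,361.20

457(b) deferral: $6,338.19 × 0.0885 = $560.93
Taxable wages = $6,338.19 − $560.93 = $5,777.26
Federal withholding: $5,777.26 × 0.2667 = $1,540.80
City income tax: $5,777.26 × 0.0075 = $43.33
Social Security (OASDI): $6,338.19 × 0.0402 = $254.80
Paid family leave insurance: $6,338.19 × 0.012 = $76.06
Life insurance premium: $123.73
Fitness reimbursement repayment: $80.51
Roth 401(k) contribution: $296.83
Total deductions = $560.93 + $1,540.80 + $43.33 + $254.80 + $76.06 + $123.73 + $80.51 + $296.83 = $2,976.99
Net pay = $6,338.19 − $2,976.99 = $3,361.20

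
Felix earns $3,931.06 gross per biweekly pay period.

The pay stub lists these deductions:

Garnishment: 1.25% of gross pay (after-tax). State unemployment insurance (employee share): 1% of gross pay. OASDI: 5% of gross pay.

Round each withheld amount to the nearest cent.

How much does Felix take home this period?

OASDI: $3,931.06 × 0.05 = $196.55
State unemployment insurance (employee share): $3,931.06 × 0.01 = $39.31
Garnishment: $3,931.06 × 0.0125 = $49.14
Total deductions = $196.55 + $39.31 + $49.14 = $285.00
Net pay = $3,931.06 − $285.00 = $3,646.06

$3,646.06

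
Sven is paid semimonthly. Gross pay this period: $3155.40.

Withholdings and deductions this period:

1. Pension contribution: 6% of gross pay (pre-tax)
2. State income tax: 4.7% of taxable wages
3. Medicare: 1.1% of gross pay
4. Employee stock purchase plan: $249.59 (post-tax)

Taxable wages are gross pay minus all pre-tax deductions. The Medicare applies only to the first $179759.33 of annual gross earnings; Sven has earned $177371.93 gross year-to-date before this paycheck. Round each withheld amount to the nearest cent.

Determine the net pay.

$2550.82

Pension contribution: $3155.40 × 0.06 = $189.32
Taxable wages = $3155.40 − $189.32 = $2966.08
State income tax: $2966.08 × 0.047 = $139.41
Medicare: only $179759.33 − $177371.93 = $2387.40 of this check is subject → $2387.40 × 0.011 = $26.26
Employee stock purchase plan: $249.59
Total deductions = $189.32 + $139.41 + $26.26 + $249.59 = $604.58
Net pay = $3155.40 − $604.58 = $2550.82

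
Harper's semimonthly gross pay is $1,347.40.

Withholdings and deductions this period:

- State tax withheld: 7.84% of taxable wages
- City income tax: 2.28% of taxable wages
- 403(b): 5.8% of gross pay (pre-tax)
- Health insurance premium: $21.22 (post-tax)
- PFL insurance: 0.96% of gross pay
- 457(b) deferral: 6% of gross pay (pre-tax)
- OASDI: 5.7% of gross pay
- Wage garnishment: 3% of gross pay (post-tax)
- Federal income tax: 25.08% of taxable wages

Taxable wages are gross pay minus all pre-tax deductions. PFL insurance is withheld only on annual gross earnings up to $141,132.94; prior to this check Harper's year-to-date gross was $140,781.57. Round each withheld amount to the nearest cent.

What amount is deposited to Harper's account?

403(b): $1,347.40 × 0.058 = $78.15
457(b) deferral: $1,347.40 × 0.06 = $80.84
Pre-tax total = $78.15 + $80.84 = $158.99
Taxable wages = $1,347.40 − $158.99 = $1,188.41
City income tax: $1,188.41 × 0.0228 = $27.10
State tax withheld: $1,188.41 × 0.0784 = $93.17
Federal income tax: $1,188.41 × 0.2508 = $298.05
PFL insurance: only $141,132.94 − $140,781.57 = $351.37 of this check is subject → $351.37 × 0.0096 = $3.37
OASDI: $1,347.40 × 0.057 = $76.80
Health insurance premium: $21.22
Wage garnishment: $1,347.40 × 0.03 = $40.42
Total deductions = $78.15 + $80.84 + $27.10 + $93.17 + $298.05 + $3.37 + $76.80 + $21.22 + $40.42 = $719.12
Net pay = $1,347.40 − $719.12 = $628.28

$628.28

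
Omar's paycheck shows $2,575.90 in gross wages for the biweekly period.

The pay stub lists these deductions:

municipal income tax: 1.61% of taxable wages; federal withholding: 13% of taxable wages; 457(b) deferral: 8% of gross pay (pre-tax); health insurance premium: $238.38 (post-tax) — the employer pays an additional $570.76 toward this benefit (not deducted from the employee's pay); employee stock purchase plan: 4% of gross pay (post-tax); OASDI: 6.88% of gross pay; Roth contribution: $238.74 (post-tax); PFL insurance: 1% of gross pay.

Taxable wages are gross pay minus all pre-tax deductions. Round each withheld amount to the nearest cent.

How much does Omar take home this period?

$1,240.46

457(b) deferral: $2,575.90 × 0.08 = $206.07
Taxable wages = $2,575.90 − $206.07 = $2,369.83
Federal withholding: $2,369.83 × 0.13 = $308.08
Municipal income tax: $2,369.83 × 0.0161 = $38.15
OASDI: $2,575.90 × 0.0688 = $177.22
PFL insurance: $2,575.90 × 0.01 = $25.76
Roth contribution: $238.74
Employee stock purchase plan: $2,575.90 × 0.04 = $103.04
Health insurance premium: $238.38
(Employer's $570.76 toward health insurance premium is not withheld from the employee.)
Total deductions = $206.07 + $308.08 + $38.15 + $177.22 + $25.76 + $238.74 + $103.04 + $238.38 = $1,335.44
Net pay = $2,575.90 − $1,335.44 = $1,240.46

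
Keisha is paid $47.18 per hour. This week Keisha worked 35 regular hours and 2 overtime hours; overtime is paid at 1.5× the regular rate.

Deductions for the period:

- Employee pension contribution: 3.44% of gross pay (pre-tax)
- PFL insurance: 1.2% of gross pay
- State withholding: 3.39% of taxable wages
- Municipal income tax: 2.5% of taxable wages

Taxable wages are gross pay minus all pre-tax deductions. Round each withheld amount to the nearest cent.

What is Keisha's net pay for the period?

Regular pay: 35 × $47.18 = $1,651.30
Overtime pay: 2 × $47.18 × 1.5 = $141.54
Gross pay = $1,651.30 + $141.54 = $1,792.84
Employee pension contribution: $1,792.84 × 0.0344 = $61.67
Taxable wages = $1,792.84 − $61.67 = $1,731.17
Municipal income tax: $1,731.17 × 0.025 = $43.28
State withholding: $1,731.17 × 0.0339 = $58.69
PFL insurance: $1,792.84 × 0.012 = $21.51
Total deductions = $61.67 + $43.28 + $58.69 + $21.51 = $185.15
Net pay = $1,792.84 − $185.15 = $1,607.69

$1,607.69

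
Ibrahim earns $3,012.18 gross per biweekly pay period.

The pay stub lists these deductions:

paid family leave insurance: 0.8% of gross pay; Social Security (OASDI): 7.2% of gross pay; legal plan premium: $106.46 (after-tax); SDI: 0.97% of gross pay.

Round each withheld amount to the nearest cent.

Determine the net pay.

$2,635.52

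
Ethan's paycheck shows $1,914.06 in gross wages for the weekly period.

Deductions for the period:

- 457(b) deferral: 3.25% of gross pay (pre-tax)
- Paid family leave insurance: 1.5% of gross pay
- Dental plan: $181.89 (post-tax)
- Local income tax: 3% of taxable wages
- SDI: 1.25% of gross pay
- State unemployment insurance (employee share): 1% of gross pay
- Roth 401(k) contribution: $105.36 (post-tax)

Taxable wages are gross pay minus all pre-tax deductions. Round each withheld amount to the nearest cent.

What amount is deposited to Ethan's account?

$1,437.26

457(b) deferral: $1,914.06 × 0.0325 = $62.21
Taxable wages = $1,914.06 − $62.21 = $1,851.85
Local income tax: $1,851.85 × 0.03 = $55.56
State unemployment insurance (employee share): $1,914.06 × 0.01 = $19.14
SDI: $1,914.06 × 0.0125 = $23.93
Paid family leave insurance: $1,914.06 × 0.015 = $28.71
Roth 401(k) contribution: $105.36
Dental plan: $181.89
Total deductions = $62.21 + $55.56 + $19.14 + $23.93 + $28.71 + $105.36 + $181.89 = $476.80
Net pay = $1,914.06 − $476.80 = $1,437.26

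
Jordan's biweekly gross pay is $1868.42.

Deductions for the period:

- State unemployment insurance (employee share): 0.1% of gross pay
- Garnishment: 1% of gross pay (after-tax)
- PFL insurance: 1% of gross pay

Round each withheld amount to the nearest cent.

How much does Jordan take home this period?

$1829.19

PFL insurance: $1868.42 × 0.01 = $18.68
State unemployment insurance (employee share): $1868.42 × 0.001 = $1.87
Garnishment: $1868.42 × 0.01 = $18.68
Total deductions = $18.68 + $1.87 + $18.68 = $39.23
Net pay = $1868.42 − $39.23 = $1829.19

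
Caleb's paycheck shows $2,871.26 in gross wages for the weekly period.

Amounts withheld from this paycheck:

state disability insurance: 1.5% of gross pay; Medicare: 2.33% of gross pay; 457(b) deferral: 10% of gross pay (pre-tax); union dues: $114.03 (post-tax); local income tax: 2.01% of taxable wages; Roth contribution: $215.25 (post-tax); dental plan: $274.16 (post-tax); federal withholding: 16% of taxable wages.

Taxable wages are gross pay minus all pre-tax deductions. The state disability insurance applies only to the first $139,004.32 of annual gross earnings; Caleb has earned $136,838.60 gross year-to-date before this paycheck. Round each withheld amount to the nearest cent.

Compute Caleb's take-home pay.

457(b) deferral: $2,871.26 × 0.1 = $287.13
Taxable wages = $2,871.26 − $287.13 = $2,584.13
Local income tax: $2,584.13 × 0.0201 = $51.94
Federal withholding: $2,584.13 × 0.16 = $413.46
Medicare: $2,871.26 × 0.0233 = $66.90
State disability insurance: only $139,004.32 − $136,838.60 = $2,165.72 of this check is subject → $2,165.72 × 0.015 = $32.49
Dental plan: $274.16
Roth contribution: $215.25
Union dues: $114.03
Total deductions = $287.13 + $51.94 + $413.46 + $66.90 + $32.49 + $274.16 + $215.25 + $114.03 = $1,455.36
Net pay = $2,871.26 − $1,455.36 = $1,415.90

$1,415.90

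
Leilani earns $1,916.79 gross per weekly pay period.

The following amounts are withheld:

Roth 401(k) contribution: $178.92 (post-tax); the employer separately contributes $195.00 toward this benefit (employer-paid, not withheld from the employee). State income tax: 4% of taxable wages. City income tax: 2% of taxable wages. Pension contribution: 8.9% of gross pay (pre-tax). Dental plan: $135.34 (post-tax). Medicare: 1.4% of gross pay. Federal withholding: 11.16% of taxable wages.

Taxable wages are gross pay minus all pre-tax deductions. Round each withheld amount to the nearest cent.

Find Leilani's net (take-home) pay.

Pension contribution: $1,916.79 × 0.089 = $170.59
Taxable wages = $1,916.79 − $170.59 = $1,746.20
State income tax: $1,746.20 × 0.04 = $69.85
City income tax: $1,746.20 × 0.02 = $34.92
Federal withholding: $1,746.20 × 0.1116 = $194.88
Medicare: $1,916.79 × 0.014 = $26.84
Roth 401(k) contribution: $178.92
Dental plan: $135.34
(Employer's $195.00 toward Roth 401(k) contribution is not withheld from the employee.)
Total deductions = $170.59 + $69.85 + $34.92 + $194.88 + $26.84 + $178.92 + $135.34 = $811.34
Net pay = $1,916.79 − $811.34 = $1,105.45

$1,105.45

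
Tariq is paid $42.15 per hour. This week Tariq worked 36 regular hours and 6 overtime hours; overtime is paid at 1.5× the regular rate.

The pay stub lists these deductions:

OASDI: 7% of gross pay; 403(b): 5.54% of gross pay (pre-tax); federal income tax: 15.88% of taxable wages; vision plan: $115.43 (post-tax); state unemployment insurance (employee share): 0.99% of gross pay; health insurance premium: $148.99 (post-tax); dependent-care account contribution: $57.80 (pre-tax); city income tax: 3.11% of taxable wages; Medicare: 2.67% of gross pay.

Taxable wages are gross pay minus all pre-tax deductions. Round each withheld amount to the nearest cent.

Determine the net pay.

$938.00

Regular pay: 36 × $42.15 = $1,517.40
Overtime pay: 6 × $42.15 × 1.5 = $379.35
Gross pay = $1,517.40 + $379.35 = $1,896.75
403(b): $1,896.75 × 0.0554 = $105.08
Dependent-care account contribution: $57.80
Pre-tax total = $105.08 + $57.80 = $162.88
Taxable wages = $1,896.75 − $162.88 = $1,733.87
Federal income tax: $1,733.87 × 0.1588 = $275.34
City income tax: $1,733.87 × 0.0311 = $53.92
OASDI: $1,896.75 × 0.07 = $132.77
Medicare: $1,896.75 × 0.0267 = $50.64
State unemployment insurance (employee share): $1,896.75 × 0.0099 = $18.78
Health insurance premium: $148.99
Vision plan: $115.43
Total deductions = $105.08 + $57.80 + $275.34 + $53.92 + $132.77 + $50.64 + $18.78 + $148.99 + $115.43 = $958.75
Net pay = $1,896.75 − $958.75 = $938.00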